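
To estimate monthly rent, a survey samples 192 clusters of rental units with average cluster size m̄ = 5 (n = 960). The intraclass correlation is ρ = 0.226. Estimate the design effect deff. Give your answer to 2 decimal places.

deff = 1 + (5 − 1)·0.226 = 1 + 0.904 = 1.904.

1.90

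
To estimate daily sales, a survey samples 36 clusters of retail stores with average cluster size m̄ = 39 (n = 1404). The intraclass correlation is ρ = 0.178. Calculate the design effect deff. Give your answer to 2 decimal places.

7.76

deff = 1 + (39 − 1)·0.178 = 1 + 6.764 = 7.764.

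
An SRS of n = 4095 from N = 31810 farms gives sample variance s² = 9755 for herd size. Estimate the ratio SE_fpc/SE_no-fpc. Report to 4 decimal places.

f = n/N = 4095/31810 = 0.12873310.
SE_no-fpc = √(s²/n) = 1.5434291; SE_fpc = √((1−f)s²/n) = 1.4406626.
Ratio = √(1−f) = 0.93341679.

0.9334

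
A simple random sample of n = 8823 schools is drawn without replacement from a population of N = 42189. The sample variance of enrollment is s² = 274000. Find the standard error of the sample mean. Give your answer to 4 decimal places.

4.9559

Under SRS without replacement, Var(ȳ) = (1 − f)·s²/n with f = n/N = 8823/42189 = 0.20913034.
Var(ȳ) = (1 − 0.20913034)·274000/8823 = 0.79086966·31.055197 = 24.560613.
SE(ȳ) = √(24.560613) = 4.9559.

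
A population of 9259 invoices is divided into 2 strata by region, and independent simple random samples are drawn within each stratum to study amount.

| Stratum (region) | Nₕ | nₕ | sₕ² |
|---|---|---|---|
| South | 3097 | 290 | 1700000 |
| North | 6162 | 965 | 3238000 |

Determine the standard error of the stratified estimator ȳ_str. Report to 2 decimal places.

42.99

Var(ȳ_str) = Σₕ Wₕ²(1 − fₕ)sₕ²/nₕ with Wₕ = Nₕ/N, N = 9259.
South: Wₕ = 0.33448537; term = 0.33448537²·(1 − 0.09363901)·1700000/290 = 594.43774.
North: Wₕ = 0.66551463; term = 0.66551463²·(1 − 0.15660500)·3238000/965 = 1253.4176.
Sum = 1847.8553.
SE = √(1847.8553) = 42.99.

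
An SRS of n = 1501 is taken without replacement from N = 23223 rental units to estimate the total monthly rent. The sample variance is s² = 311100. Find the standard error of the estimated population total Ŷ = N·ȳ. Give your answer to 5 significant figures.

Var(Ŷ) = N²·Var(ȳ) = N²·(1 − n/N)·s²/n.
f = 1501/23223 = 0.06463420; Var(ȳ) = 0.93536580·311100/1501 = 193.86562.
Var(Ŷ) = 23223² · 193.86562 = 1.0455323 × 10^11.
SE(Ŷ) = √(1.0455323 × 10^11) = 323350.

323350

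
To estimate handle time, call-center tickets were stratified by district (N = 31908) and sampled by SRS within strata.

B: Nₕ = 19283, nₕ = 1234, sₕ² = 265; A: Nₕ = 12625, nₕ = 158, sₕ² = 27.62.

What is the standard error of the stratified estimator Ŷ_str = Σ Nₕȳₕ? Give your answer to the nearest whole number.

10112

Var(Ŷ_str) = Σₕ Nₕ²(1 − fₕ)sₕ²/nₕ.
B: 19283²·(1 − 1234/19283)·265/1234 = 7.4740924 × 10^7.
A: 12625²·(1 − 158/12625)·27.62/158 = 2.7514393 × 10^7.
Sum = 1.0225532 × 10^8.
SE = √(1.0225532 × 10^8) = 10112.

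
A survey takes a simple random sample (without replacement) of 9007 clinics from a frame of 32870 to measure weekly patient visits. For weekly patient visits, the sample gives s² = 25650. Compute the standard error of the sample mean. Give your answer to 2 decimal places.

1.44

Under SRS without replacement, Var(ȳ) = (1 − f)·s²/n with f = n/N = 9007/32870 = 0.27401886.
Var(ȳ) = (1 − 0.27401886)·25650/9007 = 0.72598114·2.8477851 = 2.0674382.
SE(ȳ) = √(2.0674382) = 1.44.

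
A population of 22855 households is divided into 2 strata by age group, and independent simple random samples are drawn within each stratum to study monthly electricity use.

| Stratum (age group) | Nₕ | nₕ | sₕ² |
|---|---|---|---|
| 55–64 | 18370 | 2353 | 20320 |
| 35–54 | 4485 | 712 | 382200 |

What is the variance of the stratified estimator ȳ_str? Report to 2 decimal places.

22.25

Var(ȳ_str) = Σₕ Wₕ²(1 − fₕ)sₕ²/nₕ with Wₕ = Nₕ/N, N = 22855.
55–64: Wₕ = 0.80376285; term = 0.80376285²·(1 − 0.12808928)·20320/2353 = 4.8644042.
35–54: Wₕ = 0.19623715; term = 0.19623715²·(1 − 0.15875139)·382200/712 = 17.389916.
Sum = 22.25432.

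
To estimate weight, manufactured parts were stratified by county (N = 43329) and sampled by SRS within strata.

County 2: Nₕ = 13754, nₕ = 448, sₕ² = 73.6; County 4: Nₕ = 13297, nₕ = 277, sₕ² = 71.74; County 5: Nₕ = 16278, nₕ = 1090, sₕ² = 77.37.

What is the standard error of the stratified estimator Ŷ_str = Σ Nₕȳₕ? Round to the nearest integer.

Var(Ŷ_str) = Σₕ Nₕ²(1 − fₕ)sₕ²/nₕ.
County 2: 13754²·(1 − 448/13754)·73.6/448 = 3.0066048 × 10^7.
County 4: 13297²·(1 − 277/13297)·71.74/277 = 4.4838002 × 10^7.
County 5: 16278²·(1 − 1090/16278)·77.37/1090 = 1.7548812 × 10^7.
Sum = 9.2452862 × 10^7.
SE = √(9.2452862 × 10^7) = 9615.

9615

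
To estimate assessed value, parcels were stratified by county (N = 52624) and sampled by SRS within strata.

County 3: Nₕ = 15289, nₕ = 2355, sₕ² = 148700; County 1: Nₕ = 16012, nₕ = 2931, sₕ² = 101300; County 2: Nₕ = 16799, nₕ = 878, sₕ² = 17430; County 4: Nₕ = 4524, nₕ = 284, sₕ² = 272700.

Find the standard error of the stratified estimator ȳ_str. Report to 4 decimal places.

Var(ȳ_str) = Σₕ Wₕ²(1 − fₕ)sₕ²/nₕ with Wₕ = Nₕ/N, N = 52624.
County 3: Wₕ = 0.29053284; term = 0.29053284²·(1 − 0.15403231)·148700/2355 = 4.5088344.
County 1: Wₕ = 0.30427182; term = 0.30427182²·(1 − 0.18305021)·101300/2931 = 2.6140413.
County 2: Wₕ = 0.31922697; term = 0.31922697²·(1 − 0.05226502)·17430/878 = 1.917295.
County 4: Wₕ = 0.08596838; term = 0.08596838²·(1 − 0.06277630)·272700/284 = 6.651009.
Sum = 15.69118.
SE = √(15.69118) = 3.9612.

3.9612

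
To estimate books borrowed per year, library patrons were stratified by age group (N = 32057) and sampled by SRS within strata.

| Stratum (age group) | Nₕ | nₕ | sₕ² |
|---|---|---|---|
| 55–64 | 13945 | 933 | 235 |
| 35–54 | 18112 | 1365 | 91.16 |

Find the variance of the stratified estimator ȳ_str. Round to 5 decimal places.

Var(ȳ_str) = Σₕ Wₕ²(1 − fₕ)sₕ²/nₕ with Wₕ = Nₕ/N, N = 32057.
55–64: Wₕ = 0.43500639; term = 0.43500639²·(1 − 0.06690570)·235/933 = 0.044473677.
35–54: Wₕ = 0.56499361; term = 0.56499361²·(1 − 0.07536440)·91.16/1365 = 0.019711939.
Sum = 0.064185616.

0.06419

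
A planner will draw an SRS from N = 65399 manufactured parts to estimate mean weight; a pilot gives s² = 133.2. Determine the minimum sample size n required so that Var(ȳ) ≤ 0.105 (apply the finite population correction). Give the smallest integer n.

1245

Without fpc, n₀ = s²/D = 133.2/0.105 = 1268.5714.
With fpc, (1 − n/N)·s²/n ≤ D requires n ≥ n₀/(1 + n₀/N) = 1268.5714/(1 + 1268.5714/65399) = 1244.4326.
Rounding up, n = 1245.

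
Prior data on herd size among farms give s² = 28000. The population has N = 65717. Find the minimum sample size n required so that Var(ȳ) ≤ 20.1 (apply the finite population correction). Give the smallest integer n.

1365

Without fpc, n₀ = s²/D = 28000/20.1 = 1393.0348.
With fpc, (1 − n/N)·s²/n ≤ D requires n ≥ n₀/(1 + n₀/N) = 1393.0348/(1 + 1393.0348/65717) = 1364.1189.
Rounding up, n = 1365.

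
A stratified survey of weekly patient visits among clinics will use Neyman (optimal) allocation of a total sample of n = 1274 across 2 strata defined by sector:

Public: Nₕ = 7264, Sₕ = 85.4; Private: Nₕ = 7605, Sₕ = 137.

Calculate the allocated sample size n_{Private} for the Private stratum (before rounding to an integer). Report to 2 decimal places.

Neyman allocation: nₕ = n·NₕSₕ / Σⱼ NⱼSⱼ.
Σ NⱼSⱼ = 7264·85.4 + 7605·137 = 1.6622306 × 10^6.
n_{Private} = 1274·7605·137 / (1.6622306 × 10^6) = 798.54.

798.54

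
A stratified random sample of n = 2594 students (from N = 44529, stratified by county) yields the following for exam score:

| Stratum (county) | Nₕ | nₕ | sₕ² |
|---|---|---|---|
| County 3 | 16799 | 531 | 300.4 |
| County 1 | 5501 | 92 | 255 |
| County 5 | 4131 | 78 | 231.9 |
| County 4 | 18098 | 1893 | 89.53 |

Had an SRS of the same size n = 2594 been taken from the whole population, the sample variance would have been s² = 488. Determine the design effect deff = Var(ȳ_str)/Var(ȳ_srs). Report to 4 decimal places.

Var(ȳ_str) = Σ Wₕ²(1−fₕ)sₕ²/nₕ with Wₕ = Nₕ/44529:
  County 3: (16799/44529)²·(1−531/16799)·300.4/531 = 0.07797172
  County 1: (5501/44529)²·(1−92/5501)·255/92 = 0.041593464
  County 5: (4131/44529)²·(1−78/4131)·231.9/78 = 0.025104528
  County 4: (18098/44529)²·(1−1893/18098)·89.53/1893 = 0.0069953864
  → Var(ȳ_str) = 0.1516651.
Var(ȳ_srs) = (1 − 2594/44529)·488/2594 = 0.1771673.
deff = 0.1516651 / 0.1771673 = 0.8561.

0.8561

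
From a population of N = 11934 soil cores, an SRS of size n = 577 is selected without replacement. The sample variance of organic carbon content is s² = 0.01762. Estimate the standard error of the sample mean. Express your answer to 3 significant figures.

0.00539

Under SRS without replacement, Var(ȳ) = (1 − f)·s²/n with f = n/N = 577/11934 = 0.04834925.
Var(ȳ) = (1 − 0.04834925)·0.01762/577 = 0.95165075·3.0537262 × 10^-5 = 2.9060808 × 10^-5.
SE(ȳ) = √(2.9060808 × 10^-5) = 0.00539.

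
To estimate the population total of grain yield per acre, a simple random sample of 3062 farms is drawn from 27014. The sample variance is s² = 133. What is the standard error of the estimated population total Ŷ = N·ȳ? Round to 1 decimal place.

5301.4

Var(Ŷ) = N²·Var(ȳ) = N²·(1 − n/N)·s²/n.
f = 3062/27014 = 0.11334863; Var(ȳ) = 0.88665137·133/3062 = 0.03851229.
Var(Ŷ) = 27014² · 0.03851229 = 2.8104582 × 10^7.
SE(Ŷ) = √(2.8104582 × 10^7) = 5301.4.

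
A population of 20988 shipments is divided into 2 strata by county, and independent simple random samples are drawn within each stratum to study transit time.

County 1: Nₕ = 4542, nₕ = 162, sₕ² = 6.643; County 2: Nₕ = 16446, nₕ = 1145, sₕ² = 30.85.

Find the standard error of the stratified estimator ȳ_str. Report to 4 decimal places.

0.1313

Var(ȳ_str) = Σₕ Wₕ²(1 − fₕ)sₕ²/nₕ with Wₕ = Nₕ/N, N = 20988.
County 1: Wₕ = 0.21640938; term = 0.21640938²·(1 − 0.03566711)·6.643/162 = 0.0018519462.
County 2: Wₕ = 0.78359062; term = 0.78359062²·(1 − 0.06962179)·30.85/1145 = 0.015391738.
Sum = 0.017243684.
SE = √(0.017243684) = 0.1313.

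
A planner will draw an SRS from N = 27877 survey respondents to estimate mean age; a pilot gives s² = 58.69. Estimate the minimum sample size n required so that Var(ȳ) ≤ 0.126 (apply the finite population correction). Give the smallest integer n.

459

Without fpc, n₀ = s²/D = 58.69/0.126 = 465.7937.
With fpc, (1 − n/N)·s²/n ≤ D requires n ≥ n₀/(1 + n₀/N) = 465.7937/(1 + 465.7937/27877) = 458.1387.
Rounding up, n = 459.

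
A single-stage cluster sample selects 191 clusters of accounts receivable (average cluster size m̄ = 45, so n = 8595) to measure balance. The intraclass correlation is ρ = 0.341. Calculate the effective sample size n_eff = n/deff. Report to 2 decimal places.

deff = 1 + (45 − 1)·0.341 = 1 + 15.004 = 16.004.
n_eff = 8595 / 16.004 = 537.05.

537.05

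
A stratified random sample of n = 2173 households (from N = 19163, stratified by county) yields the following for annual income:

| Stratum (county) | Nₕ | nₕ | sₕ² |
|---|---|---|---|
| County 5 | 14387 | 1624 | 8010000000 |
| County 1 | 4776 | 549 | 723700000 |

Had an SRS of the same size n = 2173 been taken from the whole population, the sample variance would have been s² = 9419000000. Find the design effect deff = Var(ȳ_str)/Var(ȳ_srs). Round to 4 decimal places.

Var(ȳ_str) = Σ Wₕ²(1−fₕ)sₕ²/nₕ with Wₕ = Nₕ/19163:
  County 5: (14387/19163)²·(1−1624/14387)·8010000000/1624 = 2.4662807 × 10^6
  County 1: (4776/19163)²·(1−549/4776)·723700000/549 = 72469.588
  → Var(ȳ_str) = 2.5387503 × 10^6.
Var(ȳ_srs) = (1 − 2173/19163)·9419000000/2173 = 3.8430404 × 10^6.
deff = (2.5387503 × 10^6) / (3.8430404 × 10^6) = 0.6606.

0.6606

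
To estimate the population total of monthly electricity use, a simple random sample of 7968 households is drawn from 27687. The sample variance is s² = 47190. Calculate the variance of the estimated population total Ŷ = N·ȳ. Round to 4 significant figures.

3.233 × 10^9

Var(Ŷ) = N²·Var(ȳ) = N²·(1 − n/N)·s²/n.
f = 7968/27687 = 0.28778849; Var(ȳ) = 0.71221151·47190/7968 = 4.2180297.
Var(Ŷ) = 27687² · 4.2180297 = 3.2334149 × 10^9.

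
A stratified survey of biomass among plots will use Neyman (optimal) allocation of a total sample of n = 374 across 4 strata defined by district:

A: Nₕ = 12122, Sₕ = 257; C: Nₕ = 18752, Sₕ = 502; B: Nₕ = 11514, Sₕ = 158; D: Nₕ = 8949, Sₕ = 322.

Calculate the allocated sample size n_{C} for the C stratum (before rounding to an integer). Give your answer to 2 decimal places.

204.34

Neyman allocation: nₕ = n·NₕSₕ / Σⱼ NⱼSⱼ.
Σ NⱼSⱼ = 12122·257 + 18752·502 + 11514·158 + 8949·322 = 1.7229648 × 10^7.
n_{C} = 374·18752·502 / (1.7229648 × 10^7) = 204.34.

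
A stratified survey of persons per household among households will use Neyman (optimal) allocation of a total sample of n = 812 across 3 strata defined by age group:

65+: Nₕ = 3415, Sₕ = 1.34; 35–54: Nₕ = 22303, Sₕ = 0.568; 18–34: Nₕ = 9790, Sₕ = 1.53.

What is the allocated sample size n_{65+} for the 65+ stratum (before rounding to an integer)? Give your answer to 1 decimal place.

115.3

Neyman allocation: nₕ = n·NₕSₕ / Σⱼ NⱼSⱼ.
Σ NⱼSⱼ = 3415·1.34 + 22303·0.568 + 9790·1.53 = 32222.904.
n_{65+} = 812·3415·1.34 / 32222.904 = 115.3.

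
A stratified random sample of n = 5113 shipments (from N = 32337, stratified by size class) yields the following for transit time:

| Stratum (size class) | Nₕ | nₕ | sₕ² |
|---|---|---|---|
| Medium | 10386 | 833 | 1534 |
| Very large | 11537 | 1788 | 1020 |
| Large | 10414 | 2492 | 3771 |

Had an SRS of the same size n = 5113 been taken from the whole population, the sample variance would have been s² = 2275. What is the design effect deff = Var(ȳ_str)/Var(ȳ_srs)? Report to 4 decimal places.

0.9490

Var(ȳ_str) = Σ Wₕ²(1−fₕ)sₕ²/nₕ with Wₕ = Nₕ/32337:
  Medium: (10386/32337)²·(1−833/10386)·1534/833 = 0.17473061
  Very large: (11537/32337)²·(1−1788/11537)·1020/1788 = 0.061360115
  Large: (10414/32337)²·(1−2492/10414)·3771/2492 = 0.11938821
  → Var(ȳ_str) = 0.35547894.
Var(ȳ_srs) = (1 − 5113/32337)·2275/5113 = 0.37459141.
deff = 0.35547894 / 0.37459141 = 0.9490.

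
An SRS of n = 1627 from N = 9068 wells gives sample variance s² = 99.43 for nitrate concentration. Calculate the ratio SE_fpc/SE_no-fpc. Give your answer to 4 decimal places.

0.9059

f = n/N = 1627/9068 = 0.17942214.
SE_no-fpc = √(s²/n) = 0.24720938; SE_fpc = √((1−f)s²/n) = 0.22393648.
Ratio = √(1−f) = 0.90585753.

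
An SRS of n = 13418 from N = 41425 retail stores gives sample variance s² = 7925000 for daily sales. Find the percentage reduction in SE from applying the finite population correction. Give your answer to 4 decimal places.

17.7753

f = n/N = 13418/41425 = 0.32391068.
SE_no-fpc = √(s²/n) = 24.302768; SE_fpc = √((1−f)s²/n) = 19.982866.
Ratio = √(1−f) = 0.82224651. Reduction = 100·(1 − 0.82224651) = 17.7753%.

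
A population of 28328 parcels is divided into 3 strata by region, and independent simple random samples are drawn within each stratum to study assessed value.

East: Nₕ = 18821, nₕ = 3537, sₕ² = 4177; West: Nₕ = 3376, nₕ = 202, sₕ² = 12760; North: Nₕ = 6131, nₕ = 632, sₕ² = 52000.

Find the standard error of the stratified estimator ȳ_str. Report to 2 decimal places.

Var(ȳ_str) = Σₕ Wₕ²(1 − fₕ)sₕ²/nₕ with Wₕ = Nₕ/N, N = 28328.
East: Wₕ = 0.66439565; term = 0.66439565²·(1 − 0.18792838)·4177/3537 = 0.42332831.
West: Wₕ = 0.11917537; term = 0.11917537²·(1 − 0.05983412)·12760/202 = 0.84348398.
North: Wₕ = 0.21642897; term = 0.21642897²·(1 − 0.10308269)·52000/632 = 3.456762.
Sum = 4.7235743.
SE = √(4.7235743) = 2.17.

2.17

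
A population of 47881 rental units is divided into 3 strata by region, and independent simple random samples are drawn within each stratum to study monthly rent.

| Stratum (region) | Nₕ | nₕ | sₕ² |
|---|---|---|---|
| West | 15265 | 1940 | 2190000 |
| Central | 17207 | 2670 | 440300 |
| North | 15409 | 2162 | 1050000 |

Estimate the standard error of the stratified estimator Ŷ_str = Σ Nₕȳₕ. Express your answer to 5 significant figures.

Var(Ŷ_str) = Σₕ Nₕ²(1 − fₕ)sₕ²/nₕ.
West: 15265²·(1 − 1940/15265)·2190000/1940 = 2.2961825 × 10^11.
Central: 17207²·(1 − 2670/17207)·440300/2670 = 4.1249375 × 10^10.
North: 15409²·(1 − 2162/15409)·1050000/2162 = 9.9134678 × 10^10.
Sum = 3.700023 × 10^11.
SE = √(3.700023 × 10^11) = 608280.

608280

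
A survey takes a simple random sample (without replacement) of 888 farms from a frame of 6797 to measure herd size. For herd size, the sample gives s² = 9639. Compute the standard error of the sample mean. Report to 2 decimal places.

3.07

Under SRS without replacement, Var(ȳ) = (1 − f)·s²/n with f = n/N = 888/6797 = 0.13064587.
Var(ȳ) = (1 − 0.13064587)·9639/888 = 0.86935413·10.85473 = 9.4366041.
SE(ȳ) = √(9.4366041) = 3.07.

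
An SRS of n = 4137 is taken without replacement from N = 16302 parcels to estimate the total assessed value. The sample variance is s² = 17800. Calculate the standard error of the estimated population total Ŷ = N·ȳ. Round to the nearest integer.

29211

Var(Ŷ) = N²·Var(ȳ) = N²·(1 − n/N)·s²/n.
f = 4137/16302 = 0.25377254; Var(ȳ) = 0.74622746·17800/4137 = 3.2107442.
Var(Ŷ) = 16302² · 3.2107442 = 8.5327198 × 10^8.
SE(Ŷ) = √(8.5327198 × 10^8) = 29211.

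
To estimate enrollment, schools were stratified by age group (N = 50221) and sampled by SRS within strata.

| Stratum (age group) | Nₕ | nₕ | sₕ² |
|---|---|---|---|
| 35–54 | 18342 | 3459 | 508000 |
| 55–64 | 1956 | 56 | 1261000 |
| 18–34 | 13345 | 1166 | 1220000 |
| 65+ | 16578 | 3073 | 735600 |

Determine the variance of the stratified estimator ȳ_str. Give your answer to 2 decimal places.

137.75

Var(ȳ_str) = Σₕ Wₕ²(1 − fₕ)sₕ²/nₕ with Wₕ = Nₕ/N, N = 50221.
35–54: Wₕ = 0.36522570; term = 0.36522570²·(1 − 0.18858358)·508000/3459 = 15.895698.
55–64: Wₕ = 0.03894785; term = 0.03894785²·(1 − 0.02862986)·1261000/56 = 33.180185.
18–34: Wₕ = 0.26572549; term = 0.26572549²·(1 − 0.08737355)·1220000/1166 = 67.424972.
65+: Wₕ = 0.33010095; term = 0.33010095²·(1 − 0.18536615)·735600/3073 = 21.248837.
Sum = 137.74969.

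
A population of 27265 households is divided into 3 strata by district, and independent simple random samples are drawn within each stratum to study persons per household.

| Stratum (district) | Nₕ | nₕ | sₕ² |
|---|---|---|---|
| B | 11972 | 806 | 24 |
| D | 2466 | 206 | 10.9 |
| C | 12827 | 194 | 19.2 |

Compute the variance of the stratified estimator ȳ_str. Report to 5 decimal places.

Var(ȳ_str) = Σₕ Wₕ²(1 − fₕ)sₕ²/nₕ with Wₕ = Nₕ/N, N = 27265.
B: Wₕ = 0.43909774; term = 0.43909774²·(1 − 0.06732376)·24/806 = 0.0053546307.
D: Wₕ = 0.09044563; term = 0.09044563²·(1 − 0.08353609)·10.9/206 = 3.9668866 × 10^-4.
C: Wₕ = 0.47045663; term = 0.47045663²·(1 − 0.01512435)·19.2/194 = 0.021573474.
Sum = 0.027324793.

0.02732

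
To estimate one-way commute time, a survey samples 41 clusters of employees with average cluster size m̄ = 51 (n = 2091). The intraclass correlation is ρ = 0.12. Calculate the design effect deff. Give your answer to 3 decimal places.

deff = 1 + (51 − 1)·0.12 = 1 + 6 = 7.

7.000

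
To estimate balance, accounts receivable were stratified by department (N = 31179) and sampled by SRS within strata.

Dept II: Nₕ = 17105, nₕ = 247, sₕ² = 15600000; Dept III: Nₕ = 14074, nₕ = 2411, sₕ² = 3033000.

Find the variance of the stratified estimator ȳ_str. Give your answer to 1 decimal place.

18946.5

Var(ȳ_str) = Σₕ Wₕ²(1 − fₕ)sₕ²/nₕ with Wₕ = Nₕ/N, N = 31179.
Dept II: Wₕ = 0.54860643; term = 0.54860643²·(1 − 0.01444022)·15600000/247 = 18734.082.
Dept III: Wₕ = 0.45139357; term = 0.45139357²·(1 − 0.17130880)·3033000/2411 = 212.41181.
Sum = 18946.494.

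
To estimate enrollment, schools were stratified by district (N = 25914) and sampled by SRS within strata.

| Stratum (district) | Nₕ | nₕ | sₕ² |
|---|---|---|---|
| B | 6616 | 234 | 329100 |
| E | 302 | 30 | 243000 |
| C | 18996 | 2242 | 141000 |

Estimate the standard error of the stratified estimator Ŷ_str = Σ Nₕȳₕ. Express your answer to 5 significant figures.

282960

Var(Ŷ_str) = Σₕ Nₕ²(1 − fₕ)sₕ²/nₕ.
B: 6616²·(1 − 234/6616)·329100/234 = 5.9383299 × 10^10.
E: 302²·(1 − 30/302)·243000/30 = 6.653664 × 10^8.
C: 18996²·(1 − 2242/18996)·141000/2242 = 2.0015396 × 10^10.
Sum = 8.0064061 × 10^10.
SE = √(8.0064061 × 10^10) = 282960.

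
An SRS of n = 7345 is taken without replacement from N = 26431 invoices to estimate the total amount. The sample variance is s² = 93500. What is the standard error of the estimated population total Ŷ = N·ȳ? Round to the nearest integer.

Var(Ŷ) = N²·Var(ȳ) = N²·(1 − n/N)·s²/n.
f = 7345/26431 = 0.27789338; Var(ȳ) = 0.72210662·93500/7345 = 9.1922354.
Var(Ŷ) = 26431² · 9.1922354 = 6.4216751 × 10^9.
SE(Ŷ) = √(6.4216751 × 10^9) = 80135.

80135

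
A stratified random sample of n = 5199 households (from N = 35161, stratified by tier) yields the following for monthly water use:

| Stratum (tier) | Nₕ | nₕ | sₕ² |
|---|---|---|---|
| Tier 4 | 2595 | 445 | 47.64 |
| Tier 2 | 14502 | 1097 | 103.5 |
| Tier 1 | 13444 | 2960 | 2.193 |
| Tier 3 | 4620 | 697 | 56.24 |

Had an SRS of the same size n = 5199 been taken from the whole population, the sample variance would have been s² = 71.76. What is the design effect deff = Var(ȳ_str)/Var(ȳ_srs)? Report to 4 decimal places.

Var(ȳ_str) = Σ Wₕ²(1−fₕ)sₕ²/nₕ with Wₕ = Nₕ/35161:
  Tier 4: (2595/35161)²·(1−445/2595)·47.64/445 = 4.8313125 × 10^-4
  Tier 2: (14502/35161)²·(1−1097/14502)·103.5/1097 = 0.01483563
  Tier 1: (13444/35161)²·(1−2960/13444)·2.193/2960 = 8.4465625 × 10^-5
  Tier 3: (4620/35161)²·(1−697/4620)·56.24/697 = 0.0011829064
  → Var(ȳ_str) = 0.016586133.
Var(ȳ_srs) = (1 − 5199/35161)·71.76/5199 = 0.011761757.
deff = 0.016586133 / 0.011761757 = 1.4102.

1.4102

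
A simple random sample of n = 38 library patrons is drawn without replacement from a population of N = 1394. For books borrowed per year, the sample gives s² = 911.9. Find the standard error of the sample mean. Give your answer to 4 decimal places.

4.8315

Under SRS without replacement, Var(ȳ) = (1 − f)·s²/n with f = n/N = 38/1394 = 0.02725968.
Var(ȳ) = (1 − 0.02725968)·911.9/38 = 0.97274032·23.997368 = 23.343208.
SE(ȳ) = √(23.343208) = 4.8315.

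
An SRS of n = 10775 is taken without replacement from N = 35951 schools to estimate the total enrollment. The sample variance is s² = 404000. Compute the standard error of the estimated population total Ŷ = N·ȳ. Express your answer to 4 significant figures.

Var(Ŷ) = N²·Var(ȳ) = N²·(1 − n/N)·s²/n.
f = 10775/35951 = 0.29971350; Var(ȳ) = 0.70028650·404000/10775 = 26.256682.
Var(Ŷ) = 35951² · 26.256682 = 3.3936089 × 10^10.
SE(Ŷ) = √(3.3936089 × 10^10) = 184200.

184200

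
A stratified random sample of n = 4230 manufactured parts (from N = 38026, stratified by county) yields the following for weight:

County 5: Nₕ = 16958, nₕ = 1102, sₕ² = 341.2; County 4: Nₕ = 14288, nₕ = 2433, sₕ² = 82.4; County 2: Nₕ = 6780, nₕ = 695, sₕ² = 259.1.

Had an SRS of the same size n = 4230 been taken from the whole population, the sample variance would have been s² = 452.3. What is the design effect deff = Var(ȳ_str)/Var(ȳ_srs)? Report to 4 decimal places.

0.7595

Var(ȳ_str) = Σ Wₕ²(1−fₕ)sₕ²/nₕ with Wₕ = Nₕ/38026:
  County 5: (16958/38026)²·(1−1102/16958)·341.2/1102 = 0.057575061
  County 4: (14288/38026)²·(1−2433/14288)·82.4/2433 = 0.0039673162
  County 2: (6780/38026)²·(1−695/6780)·259.1/695 = 0.010636815
  → Var(ȳ_str) = 0.072179192.
Var(ȳ_srs) = (1 − 4230/38026)·452.3/4230 = 0.095032221.
deff = 0.072179192 / 0.095032221 = 0.7595.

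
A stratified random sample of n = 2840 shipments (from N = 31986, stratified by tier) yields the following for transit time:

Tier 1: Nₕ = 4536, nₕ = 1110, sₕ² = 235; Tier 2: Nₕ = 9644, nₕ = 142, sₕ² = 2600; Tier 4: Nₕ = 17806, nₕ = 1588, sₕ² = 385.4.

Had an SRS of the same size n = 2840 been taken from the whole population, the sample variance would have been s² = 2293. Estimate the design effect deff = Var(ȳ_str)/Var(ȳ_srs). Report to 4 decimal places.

Var(ȳ_str) = Σ Wₕ²(1−fₕ)sₕ²/nₕ with Wₕ = Nₕ/31986:
  Tier 1: (4536/31986)²·(1−1110/4536)·235/1110 = 0.0032157733
  Tier 2: (9644/31986)²·(1−142/9644)·2600/142 = 1.6399755
  Tier 4: (17806/31986)²·(1−1588/17806)·385.4/1588 = 0.068502278
  → Var(ȳ_str) = 1.7116936.
Var(ȳ_srs) = (1 − 2840/31986)·2293/2840 = 0.73570675.
deff = 1.7116936 / 0.73570675 = 2.3266.

2.3266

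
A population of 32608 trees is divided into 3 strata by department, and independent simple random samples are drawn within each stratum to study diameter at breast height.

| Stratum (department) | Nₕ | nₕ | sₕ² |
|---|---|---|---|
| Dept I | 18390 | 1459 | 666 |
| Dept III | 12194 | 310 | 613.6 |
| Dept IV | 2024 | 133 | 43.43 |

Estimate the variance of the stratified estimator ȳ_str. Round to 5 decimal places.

0.40461

Var(ȳ_str) = Σₕ Wₕ²(1 − fₕ)sₕ²/nₕ with Wₕ = Nₕ/N, N = 32608.
Dept I: Wₕ = 0.56397203; term = 0.56397203²·(1 − 0.07933660)·666/1459 = 0.13367031.
Dept III: Wₕ = 0.37395731; term = 0.37395731²·(1 − 0.02542234)·613.6/310 = 0.26976411.
Dept IV: Wₕ = 0.06207066; term = 0.06207066²·(1 − 0.06571146)·43.43/133 = 0.0011754168.
Sum = 0.40460984.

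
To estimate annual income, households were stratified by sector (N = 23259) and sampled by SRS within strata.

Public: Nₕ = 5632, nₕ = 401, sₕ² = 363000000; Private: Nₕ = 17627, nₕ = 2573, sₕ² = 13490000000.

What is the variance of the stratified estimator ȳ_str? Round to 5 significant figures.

2.6210 × 10^6

Var(ȳ_str) = Σₕ Wₕ²(1 − fₕ)sₕ²/nₕ with Wₕ = Nₕ/N, N = 23259.
Public: Wₕ = 0.24214283; term = 0.24214283²·(1 − 0.07120028)·363000000/401 = 49297.8.
Private: Wₕ = 0.75785717; term = 0.75785717²·(1 − 0.14596925)·13490000000/2573 = 2.5717006 × 10^6.
Sum = 2.6209984 × 10^6.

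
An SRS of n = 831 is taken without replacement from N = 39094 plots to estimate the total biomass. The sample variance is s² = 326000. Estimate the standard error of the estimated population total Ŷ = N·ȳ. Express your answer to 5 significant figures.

Var(Ŷ) = N²·Var(ȳ) = N²·(1 − n/N)·s²/n.
f = 831/39094 = 0.02125646; Var(ȳ) = 0.97874354·326000/831 = 383.95956.
Var(Ŷ) = 39094² · 383.95956 = 5.8682107 × 10^11.
SE(Ŷ) = √(5.8682107 × 10^11) = 766040.

766040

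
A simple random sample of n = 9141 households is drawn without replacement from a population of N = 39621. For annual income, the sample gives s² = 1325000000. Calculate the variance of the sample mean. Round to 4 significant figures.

Under SRS without replacement, Var(ȳ) = (1 − f)·s²/n with f = n/N = 9141/39621 = 0.23071099.
Var(ȳ) = (1 − 0.23071099)·1325000000/9141 = 0.76928901·144951.32 = 111509.46.

111500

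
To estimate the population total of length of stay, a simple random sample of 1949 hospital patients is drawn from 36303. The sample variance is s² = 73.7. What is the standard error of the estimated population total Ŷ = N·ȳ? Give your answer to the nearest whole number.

Var(Ŷ) = N²·Var(ȳ) = N²·(1 − n/N)·s²/n.
f = 1949/36303 = 0.05368702; Var(ȳ) = 0.94631298·73.7/1949 = 0.035784128.
Var(Ŷ) = 36303² · 0.035784128 = 4.7160182 × 10^7.
SE(Ŷ) = √(4.7160182 × 10^7) = 6867.

6867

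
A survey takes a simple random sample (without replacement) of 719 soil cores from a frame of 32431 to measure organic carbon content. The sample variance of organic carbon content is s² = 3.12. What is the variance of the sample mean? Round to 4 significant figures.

Under SRS without replacement, Var(ȳ) = (1 − f)·s²/n with f = n/N = 719/32431 = 0.02217015.
Var(ȳ) = (1 − 0.02217015)·3.12/719 = 0.97782985·0.0043393602 = 0.004243156.

0.004243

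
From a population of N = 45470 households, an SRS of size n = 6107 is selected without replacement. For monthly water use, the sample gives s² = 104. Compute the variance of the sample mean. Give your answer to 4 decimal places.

0.0147

Under SRS without replacement, Var(ȳ) = (1 − f)·s²/n with f = n/N = 6107/45470 = 0.13430834.
Var(ȳ) = (1 − 0.13430834)·104/6107 = 0.86569166·0.017029638 = 0.014742416.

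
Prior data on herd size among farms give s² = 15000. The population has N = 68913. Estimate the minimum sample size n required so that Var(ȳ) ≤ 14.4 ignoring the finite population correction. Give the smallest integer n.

Without fpc, n₀ = s²/D = 15000/14.4 = 1041.6667.
Rounding up, n = 1042.

1042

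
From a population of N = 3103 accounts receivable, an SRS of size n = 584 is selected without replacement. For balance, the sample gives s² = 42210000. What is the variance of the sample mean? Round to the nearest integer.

Under SRS without replacement, Var(ȳ) = (1 − f)·s²/n with f = n/N = 584/3103 = 0.18820496.
Var(ȳ) = (1 − 0.18820496)·42210000/584 = 0.81179504·72277.397 = 58674.432.

58674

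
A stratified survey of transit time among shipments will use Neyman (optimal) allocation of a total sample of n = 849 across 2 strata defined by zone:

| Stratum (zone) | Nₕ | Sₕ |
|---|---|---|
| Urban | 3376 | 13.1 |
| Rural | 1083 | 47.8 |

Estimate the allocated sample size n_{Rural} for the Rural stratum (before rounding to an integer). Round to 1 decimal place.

Neyman allocation: nₕ = n·NₕSₕ / Σⱼ NⱼSⱼ.
Σ NⱼSⱼ = 3376·13.1 + 1083·47.8 = 95993.
n_{Rural} = 849·1083·47.8 / 95993 = 457.9.

457.9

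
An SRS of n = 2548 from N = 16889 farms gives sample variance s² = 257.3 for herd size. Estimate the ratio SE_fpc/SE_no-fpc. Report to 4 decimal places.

f = n/N = 2548/16889 = 0.15086743.
SE_no-fpc = √(s²/n) = 0.31777533; SE_fpc = √((1−f)s²/n) = 0.29282485.
Ratio = √(1−f) = 0.92148390.

0.9215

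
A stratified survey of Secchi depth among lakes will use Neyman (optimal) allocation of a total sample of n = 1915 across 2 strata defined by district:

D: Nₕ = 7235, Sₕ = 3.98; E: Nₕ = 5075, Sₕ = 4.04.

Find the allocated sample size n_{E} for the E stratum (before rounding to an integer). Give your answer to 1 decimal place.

796.4

Neyman allocation: nₕ = n·NₕSₕ / Σⱼ NⱼSⱼ.
Σ NⱼSⱼ = 7235·3.98 + 5075·4.04 = 49298.3.
n_{E} = 1915·5075·4.04 / 49298.3 = 796.4.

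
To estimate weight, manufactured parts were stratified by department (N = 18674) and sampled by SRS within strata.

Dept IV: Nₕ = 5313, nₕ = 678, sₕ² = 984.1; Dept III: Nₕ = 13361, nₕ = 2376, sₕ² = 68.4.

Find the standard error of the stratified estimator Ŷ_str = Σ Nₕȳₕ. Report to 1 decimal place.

Var(Ŷ_str) = Σₕ Nₕ²(1 − fₕ)sₕ²/nₕ.
Dept IV: 5313²·(1 − 678/5313)·984.1/678 = 3.5743666 × 10^7.
Dept III: 13361²·(1 − 2376/13361)·68.4/2376 = 4.2252138 × 10^6.
Sum = 3.996888 × 10^7.
SE = √(3.996888 × 10^7) = 6322.1.

6322.1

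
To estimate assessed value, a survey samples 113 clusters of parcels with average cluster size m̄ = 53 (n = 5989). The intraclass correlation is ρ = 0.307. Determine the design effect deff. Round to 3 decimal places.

deff = 1 + (53 − 1)·0.307 = 1 + 15.964 = 16.964.

16.964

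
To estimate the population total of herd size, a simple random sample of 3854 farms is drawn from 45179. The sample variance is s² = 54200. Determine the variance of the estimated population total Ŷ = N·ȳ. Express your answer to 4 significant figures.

Var(Ŷ) = N²·Var(ȳ) = N²·(1 − n/N)·s²/n.
f = 3854/45179 = 0.08530512; Var(ȳ) = 0.91469488·54200/3854 = 12.863638.
Var(Ŷ) = 45179² · 12.863638 = 2.6256512 × 10^10.

2.626 × 10^10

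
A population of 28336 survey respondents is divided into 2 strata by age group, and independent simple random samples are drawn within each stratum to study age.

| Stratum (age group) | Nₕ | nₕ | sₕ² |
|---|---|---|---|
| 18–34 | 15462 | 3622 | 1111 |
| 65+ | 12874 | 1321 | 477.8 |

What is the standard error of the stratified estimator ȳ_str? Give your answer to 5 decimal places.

Var(ȳ_str) = Σₕ Wₕ²(1 − fₕ)sₕ²/nₕ with Wₕ = Nₕ/N, N = 28336.
18–34: Wₕ = 0.54566629; term = 0.54566629²·(1 − 0.23425171)·1111/3622 = 0.069936822.
65+: Wₕ = 0.45433371; term = 0.45433371²·(1 − 0.10260991)·477.8/1321 = 0.066999956.
Sum = 0.13693678.
SE = √(0.13693678) = 0.37005.

0.37005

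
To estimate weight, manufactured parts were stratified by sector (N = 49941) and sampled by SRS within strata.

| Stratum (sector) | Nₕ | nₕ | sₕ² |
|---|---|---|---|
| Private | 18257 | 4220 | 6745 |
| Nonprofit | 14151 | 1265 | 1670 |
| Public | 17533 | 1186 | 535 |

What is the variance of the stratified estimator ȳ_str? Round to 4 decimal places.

0.3126

Var(ȳ_str) = Σₕ Wₕ²(1 − fₕ)sₕ²/nₕ with Wₕ = Nₕ/N, N = 49941.
Private: Wₕ = 0.36557137; term = 0.36557137²·(1 − 0.23114422)·6745/4220 = 0.16423237.
Nonprofit: Wₕ = 0.28335436; term = 0.28335436²·(1 − 0.08939298)·1670/1265 = 0.096519872.
Public: Wₕ = 0.35107427; term = 0.35107427²·(1 − 0.06764387)·535/1186 = 0.051838081.
Sum = 0.31259032.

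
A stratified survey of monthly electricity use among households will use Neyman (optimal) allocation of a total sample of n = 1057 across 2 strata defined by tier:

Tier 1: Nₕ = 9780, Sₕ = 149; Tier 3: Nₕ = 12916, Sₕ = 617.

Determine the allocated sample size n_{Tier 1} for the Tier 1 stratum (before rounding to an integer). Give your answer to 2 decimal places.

Neyman allocation: nₕ = n·NₕSₕ / Σⱼ NⱼSⱼ.
Σ NⱼSⱼ = 9780·149 + 12916·617 = 9.426392 × 10^6.
n_{Tier 1} = 1057·9780·149 / (9.426392 × 10^6) = 163.40.

163.40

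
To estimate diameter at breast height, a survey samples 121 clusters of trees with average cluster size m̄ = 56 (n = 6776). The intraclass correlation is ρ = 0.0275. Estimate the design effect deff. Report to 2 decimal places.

deff = 1 + (56 − 1)·0.0275 = 1 + 1.5125 = 2.5125.

2.51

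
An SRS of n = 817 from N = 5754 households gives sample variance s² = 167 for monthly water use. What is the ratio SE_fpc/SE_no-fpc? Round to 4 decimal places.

f = n/N = 817/5754 = 0.14198818.
SE_no-fpc = √(s²/n) = 0.45211322; SE_fpc = √((1−f)s²/n) = 0.41878763.
Ratio = √(1−f) = 0.92628927.

0.9263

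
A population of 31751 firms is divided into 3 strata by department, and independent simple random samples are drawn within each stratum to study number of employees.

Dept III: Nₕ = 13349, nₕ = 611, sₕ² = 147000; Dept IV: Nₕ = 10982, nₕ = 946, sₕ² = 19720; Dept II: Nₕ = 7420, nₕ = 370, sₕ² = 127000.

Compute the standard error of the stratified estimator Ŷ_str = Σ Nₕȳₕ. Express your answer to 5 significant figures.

247310

Var(Ŷ_str) = Σₕ Nₕ²(1 − fₕ)sₕ²/nₕ.
Dept III: 13349²·(1 − 611/13349)·147000/611 = 4.0909682 × 10^10.
Dept IV: 10982²·(1 − 946/10982)·19720/946 = 2.2975124 × 10^9.
Dept II: 7420²·(1 − 370/7420)·127000/370 = 1.7955397 × 10^10.
Sum = 6.1162591 × 10^10.
SE = √(6.1162591 × 10^10) = 247310.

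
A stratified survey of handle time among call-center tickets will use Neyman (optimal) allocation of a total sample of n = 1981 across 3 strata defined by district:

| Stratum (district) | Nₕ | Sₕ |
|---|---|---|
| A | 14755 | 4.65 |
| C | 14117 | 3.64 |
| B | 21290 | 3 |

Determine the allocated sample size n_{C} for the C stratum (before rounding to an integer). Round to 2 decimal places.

Neyman allocation: nₕ = n·NₕSₕ / Σⱼ NⱼSⱼ.
Σ NⱼSⱼ = 14755·4.65 + 14117·3.64 + 21290·3 = 183866.63.
n_{C} = 1981·14117·3.64 / 183866.63 = 553.64.

553.64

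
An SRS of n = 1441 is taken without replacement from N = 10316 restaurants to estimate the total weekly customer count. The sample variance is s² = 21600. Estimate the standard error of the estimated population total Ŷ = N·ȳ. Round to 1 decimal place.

37045.4

Var(Ŷ) = N²·Var(ȳ) = N²·(1 − n/N)·s²/n.
f = 1441/10316 = 0.13968592; Var(ȳ) = 0.86031408·21600/1441 = 12.895756.
Var(Ŷ) = 10316² · 12.895756 = 1.3723645 × 10^9.
SE(Ŷ) = √(1.3723645 × 10^9) = 37045.4.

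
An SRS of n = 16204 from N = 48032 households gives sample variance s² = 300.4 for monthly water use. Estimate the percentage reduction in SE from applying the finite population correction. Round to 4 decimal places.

18.5972

f = n/N = 16204/48032 = 0.33735843.
SE_no-fpc = √(s²/n) = 0.13615665; SE_fpc = √((1−f)s²/n) = 0.11083532.
Ratio = √(1−f) = 0.81402799. Reduction = 100·(1 − 0.81402799) = 18.5972%.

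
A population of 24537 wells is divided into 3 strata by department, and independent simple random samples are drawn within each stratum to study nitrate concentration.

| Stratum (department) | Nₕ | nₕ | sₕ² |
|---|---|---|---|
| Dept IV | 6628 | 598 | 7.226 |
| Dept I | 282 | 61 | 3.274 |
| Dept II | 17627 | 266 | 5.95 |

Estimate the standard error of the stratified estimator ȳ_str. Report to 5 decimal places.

0.11035

Var(ȳ_str) = Σₕ Wₕ²(1 − fₕ)sₕ²/nₕ with Wₕ = Nₕ/N, N = 24537.
Dept IV: Wₕ = 0.27012267; term = 0.27012267²·(1 − 0.09022330)·7.226/598 = 8.0214644 × 10^-4.
Dept I: Wₕ = 0.01149285; term = 0.01149285²·(1 − 0.21631206)·3.274/61 = 5.5558089 × 10^-6.
Dept II: Wₕ = 0.71838448; term = 0.71838448²·(1 − 0.01509049)·5.95/266 = 0.011369609.
Sum = 0.012177311.
SE = √(0.012177311) = 0.11035.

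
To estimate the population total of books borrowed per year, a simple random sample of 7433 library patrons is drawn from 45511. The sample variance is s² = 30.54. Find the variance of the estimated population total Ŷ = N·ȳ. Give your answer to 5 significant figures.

7.1203 × 10^6

Var(Ŷ) = N²·Var(ȳ) = N²·(1 − n/N)·s²/n.
f = 7433/45511 = 0.16332315; Var(ȳ) = 0.83667685·30.54/7433 = 0.0034376579.
Var(Ŷ) = 45511² · 0.0034376579 = 7.1202528 × 10^6.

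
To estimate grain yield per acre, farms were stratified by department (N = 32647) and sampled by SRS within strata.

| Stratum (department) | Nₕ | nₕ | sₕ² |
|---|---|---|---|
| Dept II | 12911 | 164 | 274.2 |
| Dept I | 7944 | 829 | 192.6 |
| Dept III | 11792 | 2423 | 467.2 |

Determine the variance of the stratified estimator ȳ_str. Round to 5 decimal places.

0.29048

Var(ȳ_str) = Σₕ Wₕ²(1 − fₕ)sₕ²/nₕ with Wₕ = Nₕ/N, N = 32647.
Dept II: Wₕ = 0.39547278; term = 0.39547278²·(1 − 0.01270235)·274.2/164 = 0.25816949.
Dept I: Wₕ = 0.24333017; term = 0.24333017²·(1 − 0.10435549)·192.6/829 = 0.012320528.
Dept III: Wₕ = 0.36119705; term = 0.36119705²·(1 − 0.20547829)·467.2/2423 = 0.019986814.
Sum = 0.29047683.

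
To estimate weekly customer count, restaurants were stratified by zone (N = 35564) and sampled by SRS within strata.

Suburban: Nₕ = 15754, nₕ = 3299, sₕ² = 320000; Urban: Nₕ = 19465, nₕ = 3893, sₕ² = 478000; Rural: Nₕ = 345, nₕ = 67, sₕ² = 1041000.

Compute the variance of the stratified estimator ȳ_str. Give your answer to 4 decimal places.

Var(ȳ_str) = Σₕ Wₕ²(1 − fₕ)sₕ²/nₕ with Wₕ = Nₕ/N, N = 35564.
Suburban: Wₕ = 0.44297604; term = 0.44297604²·(1 − 0.20940713)·320000/3299 = 15.048078.
Urban: Wₕ = 0.54732314; term = 0.54732314²·(1 − 0.20000000)·478000/3893 = 29.425313.
Rural: Wₕ = 0.00970082; term = 0.00970082²·(1 − 0.19420290)·1041000/67 = 1.1781989.
Sum = 45.65159.

45.6516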